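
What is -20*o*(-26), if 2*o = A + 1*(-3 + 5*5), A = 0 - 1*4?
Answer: 4680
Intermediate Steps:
A = -4 (A = 0 - 4 = -4)
o = 9 (o = (-4 + 1*(-3 + 5*5))/2 = (-4 + 1*(-3 + 25))/2 = (-4 + 1*22)/2 = (-4 + 22)/2 = (1/2)*18 = 9)
-20*o*(-26) = -20*9*(-26) = -180*(-26) = 4680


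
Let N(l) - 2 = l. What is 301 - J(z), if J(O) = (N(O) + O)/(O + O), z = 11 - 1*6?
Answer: 1499/5 ≈ 299.80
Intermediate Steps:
z = 5 (z = 11 - 6 = 5)
N(l) = 2 + l
J(O) = (2 + 2*O)/(2*O) (J(O) = ((2 + O) + O)/(O + O) = (2 + 2*O)/((2*O)) = (2 + 2*O)*(1/(2*O)) = (2 + 2*O)/(2*O))
301 - J(z) = 301 - (1 + 5)/5 = 301 - 6/5 = 1499/5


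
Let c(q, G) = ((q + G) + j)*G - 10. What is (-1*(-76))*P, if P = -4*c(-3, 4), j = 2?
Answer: -608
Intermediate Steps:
c(q, G) = -10 + G*(2 + G + q) (c(q, G) = ((q + G) + 2)*G - 10 = ((G + q) + 2)*G - 10 = (2 + G + q)*G - 10 = G*(2 + G + q) - 10 = -10 + G*(2 + G + q))
P = -8 (P = -4*(-10 + 4**2 + 2*4 + 4*(-3)) = -4*(-10 + 16 + 8 - 12) = -4*2 = -8)
(-1*(-76))*P = -1*(-76)*(-8) = 76*(-8) = -608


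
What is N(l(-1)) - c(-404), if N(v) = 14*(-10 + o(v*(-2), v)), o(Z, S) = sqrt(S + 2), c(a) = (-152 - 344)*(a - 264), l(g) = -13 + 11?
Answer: -331468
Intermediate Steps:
l(g) = -2
c(a) = 130944 - 496*a (c(a) = -496*(-264 + a) = 130944 - 496*a)
o(Z, S) = sqrt(2 + S)
N(v) = -140 + 14*sqrt(2 + v) (N(v) = 14*(-10 + sqrt(2 + v)) = -140 + 14*sqrt(2 + v))
N(l(-1)) - c(-404) = (-140 + 14*sqrt(2 - 2)) - (130944 - 496*(-404)) = (-140 + 14*sqrt(0)) - (130944 + 200384) = (-140 + 14*0) - 1*331328 = (-140 + 0) - 331328 = -140 - 331328 = -331468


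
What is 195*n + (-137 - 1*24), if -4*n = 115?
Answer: -23069/4 ≈ -5767.3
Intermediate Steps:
n = -115/4 (n = -¼*115 = -115/4 ≈ -28.750)
195*n + (-137 - 1*24) = 195*(-115/4) + (-137 - 1*24) = -22425/4 + (-137 - 24) = -22425/4 - 161 = -23069/4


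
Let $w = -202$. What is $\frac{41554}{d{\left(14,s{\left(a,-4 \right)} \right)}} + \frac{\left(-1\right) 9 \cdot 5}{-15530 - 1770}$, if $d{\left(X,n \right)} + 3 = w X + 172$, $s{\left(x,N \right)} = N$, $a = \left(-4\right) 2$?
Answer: $- \frac{143752909}{9200140} \approx -15.625$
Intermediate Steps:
$a = -8$
$d{\left(X,n \right)} = 169 - 202 X$ ($d{\left(X,n \right)} = -3 - \left(-172 + 202 X\right) = 169 - 202 X$)
$\frac{41554}{d{\left(14,s{\left(a,-4 \right)} \right)}} + \frac{\left(-1\right) 9 \cdot 5}{-15530 - 1770} = \frac{41554}{169 - 2828} + \frac{\left(-1\right) 9 \cdot 5}{-15530 - 1770} = \frac{41554}{169 - 2828} + \frac{\left(-9\right) 5}{-15530 - 1770} = \frac{41554}{-2659} - \frac{45}{-17300} = 41554 \left(- \frac{1}{2659}\right) - - \frac{9}{3460} = - \frac{41554}{2659} + \frac{9}{3460} = - \frac{143752909}{9200140}$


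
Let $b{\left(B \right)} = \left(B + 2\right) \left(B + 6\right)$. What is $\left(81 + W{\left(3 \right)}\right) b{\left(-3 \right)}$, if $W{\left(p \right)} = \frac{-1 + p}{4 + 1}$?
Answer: $- \frac{1221}{5} \approx -244.2$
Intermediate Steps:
$W{\left(p \right)} = - \frac{1}{5} + \frac{p}{5}$ ($W{\left(p \right)} = \frac{-1 + p}{5} = \left(-1 + p\right) \frac{1}{5} = - \frac{1}{5} + \frac{p}{5}$)
$b{\left(B \right)} = \left(2 + B\right) \left(6 + B\right)$
$\left(81 + W{\left(3 \right)}\right) b{\left(-3 \right)} = \left(81 + \left(- \frac{1}{5} + \frac{1}{5} \cdot 3\right)\right) \left(12 + \left(-3\right)^{2} + 8 \left(-3\right)\right) = \left(81 + \left(- \frac{1}{5} + \frac{3}{5}\right)\right) \left(12 + 9 - 24\right) = \left(81 + \frac{2}{5}\right) \left(-3\right) = \frac{407}{5} \left(-3\right) = - \frac{1221}{5}$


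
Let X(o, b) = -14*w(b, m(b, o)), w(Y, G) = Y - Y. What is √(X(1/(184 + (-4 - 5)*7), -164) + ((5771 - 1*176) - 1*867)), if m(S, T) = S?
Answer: 2*√1182 ≈ 68.760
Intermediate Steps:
w(Y, G) = 0
X(o, b) = 0 (X(o, b) = -14*0 = 0)
√(X(1/(184 + (-4 - 5)*7), -164) + ((5771 - 1*176) - 1*867)) = √(0 + ((5771 - 1*176) - 1*867)) = √(0 + ((5771 - 176) - 867)) = √(0 + (5595 - 867)) = √(0 + 4728) = √4728 = 2*√1182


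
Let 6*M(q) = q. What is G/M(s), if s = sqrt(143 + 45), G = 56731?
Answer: 170193*sqrt(47)/47 ≈ 24825.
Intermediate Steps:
s = 2*sqrt(47) (s = sqrt(188) = 2*sqrt(47) ≈ 13.711)
M(q) = q/6
G/M(s) = 56731/(((2*sqrt(47))/6)) = 56731/((sqrt(47)/3)) = 56731*(3*sqrt(47)/47) = 170193*sqrt(47)/47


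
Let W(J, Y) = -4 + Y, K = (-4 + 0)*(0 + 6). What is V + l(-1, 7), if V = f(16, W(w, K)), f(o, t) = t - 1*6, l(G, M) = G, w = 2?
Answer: -35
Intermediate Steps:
K = -24 (K = -4*6 = -24)
f(o, t) = -6 + t (f(o, t) = t - 6 = -6 + t)
V = -34 (V = -6 + (-4 - 24) = -6 - 28 = -34)
V + l(-1, 7) = -34 - 1 = -35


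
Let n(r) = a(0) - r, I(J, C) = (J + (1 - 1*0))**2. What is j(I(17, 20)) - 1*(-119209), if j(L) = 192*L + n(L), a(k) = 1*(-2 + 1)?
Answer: 181092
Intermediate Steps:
a(k) = -1 (a(k) = 1*(-1) = -1)
I(J, C) = (1 + J)**2 (I(J, C) = (J + (1 + 0))**2 = (J + 1)**2 = (1 + J)**2)
n(r) = -1 - r
j(L) = -1 + 191*L (j(L) = 192*L + (-1 - L) = -1 + 191*L)
j(I(17, 20)) - 1*(-119209) = (-1 + 191*(1 + 17)**2) - 1*(-119209) = (-1 + 191*18**2) + 119209 = (-1 + 191*324) + 119209 = (-1 + 61884) + 119209 = 61883 + 119209 = 181092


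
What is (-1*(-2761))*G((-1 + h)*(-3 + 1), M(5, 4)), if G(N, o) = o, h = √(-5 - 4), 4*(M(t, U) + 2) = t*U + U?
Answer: 11044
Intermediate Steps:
M(t, U) = -2 + U/4 + U*t/4 (M(t, U) = -2 + (t*U + U)/4 = -2 + (U*t + U)/4 = -2 + (U + U*t)/4 = -2 + (U/4 + U*t/4) = -2 + U/4 + U*t/4)
h = 3*I (h = √(-9) = 3*I ≈ 3.0*I)
(-1*(-2761))*G((-1 + h)*(-3 + 1), M(5, 4)) = (-1*(-2761))*(-2 + (¼)*4 + (¼)*4*5) = 2761*(-2 + 1 + 5) = 2761*4 = 11044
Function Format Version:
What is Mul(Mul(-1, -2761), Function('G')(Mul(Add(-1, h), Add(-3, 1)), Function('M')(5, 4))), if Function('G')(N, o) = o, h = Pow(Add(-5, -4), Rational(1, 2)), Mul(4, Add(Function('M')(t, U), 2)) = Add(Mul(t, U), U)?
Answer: 11044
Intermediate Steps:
Function('M')(t, U) = Add(-2, Mul(Rational(1, 4), U), Mul(Rational(1, 4), U, t)) (Function('M')(t, U) = Add(-2, Mul(Rational(1, 4), Add(Mul(t, U), U))) = Add(-2, Mul(Rational(1, 4), Add(Mul(U, t), U))) = Add(-2, Mul(Rational(1, 4), Add(U, Mul(U, t)))) = Add(-2, Add(Mul(Rational(1, 4), U), Mul(Rational(1, 4), U, t))) = Add(-2, Mul(Rational(1, 4), U), Mul(Rational(1, 4), U, t)))
h = Mul(3, I) (h = Pow(-9, Rational(1, 2)) = Mul(3, I) ≈ Mul(3.0000, I))
Mul(Mul(-1, -2761), Function('G')(Mul(Add(-1, h), Add(-3, 1)), Function('M')(5, 4))) = Mul(Mul(-1, -2761), Add(-2, Mul(Rational(1, 4), 4), Mul(Rational(1, 4), 4, 5))) = Mul(2761, Add(-2, 1, 5)) = Mul(2761, 4) = 11044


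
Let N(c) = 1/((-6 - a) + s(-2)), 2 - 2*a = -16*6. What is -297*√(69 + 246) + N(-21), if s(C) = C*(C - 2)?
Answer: -1/47 - 891*√35 ≈ -5271.3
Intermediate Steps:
a = 49 (a = 1 - (-2)*4*6 = 1 - (-2)*24 = 1 - ½*(-96) = 1 + 48 = 49)
s(C) = C*(-2 + C)
N(c) = -1/47 (N(c) = 1/((-6 - 1*49) - 2*(-2 - 2)) = 1/((-6 - 49) - 2*(-4)) = 1/(-55 + 8) = 1/(-47) = -1/47)
-297*√(69 + 246) + N(-21) = -297*√(69 + 246) - 1/47 = -891*√35 - 1/47 = -1/47 - 891*√35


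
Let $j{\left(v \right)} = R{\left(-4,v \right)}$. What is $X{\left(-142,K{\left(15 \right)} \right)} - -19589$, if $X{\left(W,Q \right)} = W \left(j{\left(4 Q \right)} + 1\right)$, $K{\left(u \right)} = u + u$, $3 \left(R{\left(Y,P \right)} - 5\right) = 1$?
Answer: $\frac{56069}{3} \approx 18690.0$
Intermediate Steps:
$R{\left(Y,P \right)} = \frac{16}{3}$ ($R{\left(Y,P \right)} = 5 + \frac{1}{3} \cdot 1 = 5 + \frac{1}{3} = \frac{16}{3}$)
$j{\left(v \right)} = \frac{16}{3}$
$K{\left(u \right)} = 2 u$
$X{\left(W,Q \right)} = \frac{19 W}{3}$ ($X{\left(W,Q \right)} = W \left(\frac{16}{3} + 1\right) = W \frac{19}{3} = \frac{19 W}{3}$)
$X{\left(-142,K{\left(15 \right)} \right)} - -19589 = \frac{19}{3} \left(-142\right) - -19589 = - \frac{2698}{3} + 19589 = \frac{56069}{3}$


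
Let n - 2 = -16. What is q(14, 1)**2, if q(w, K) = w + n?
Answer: 0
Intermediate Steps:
n = -14 (n = 2 - 16 = -14)
q(w, K) = -14 + w (q(w, K) = w - 14 = -14 + w)
q(14, 1)**2 = (-14 + 14)**2 = 0**2 = 0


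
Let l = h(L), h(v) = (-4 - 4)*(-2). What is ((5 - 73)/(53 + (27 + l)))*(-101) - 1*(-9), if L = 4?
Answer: 1933/24 ≈ 80.542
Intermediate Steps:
h(v) = 16 (h(v) = -8*(-2) = 16)
l = 16
((5 - 73)/(53 + (27 + l)))*(-101) - 1*(-9) = ((5 - 73)/(53 + (27 + 16)))*(-101) - 1*(-9) = -68/(53 + 43)*(-101) + 9 = -68/96*(-101) + 9 = -68*1/96*(-101) + 9 = -17/24*(-101) + 9 = 1717/24 + 9 = 1933/24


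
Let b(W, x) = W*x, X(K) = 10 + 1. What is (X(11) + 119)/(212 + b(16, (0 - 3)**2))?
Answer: 65/178 ≈ 0.36517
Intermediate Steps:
X(K) = 11
(X(11) + 119)/(212 + b(16, (0 - 3)**2)) = (11 + 119)/(212 + 16*(0 - 3)**2) = 130/(212 + 16*(-3)**2) = 130/(212 + 16*9) = 130/(212 + 144) = 130/356 = 130*(1/356) = 65/178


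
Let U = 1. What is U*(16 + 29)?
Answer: 45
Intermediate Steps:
U*(16 + 29) = 1*(16 + 29) = 1*45 = 45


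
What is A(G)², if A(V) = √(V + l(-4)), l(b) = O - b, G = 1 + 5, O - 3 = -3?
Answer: 10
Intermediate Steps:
O = 0 (O = 3 - 3 = 0)
G = 6
l(b) = -b (l(b) = 0 - b = -b)
A(V) = √(4 + V) (A(V) = √(V - 1*(-4)) = √(V + 4) = √(4 + V))
A(G)² = (√(4 + 6))² = (√10)² = 10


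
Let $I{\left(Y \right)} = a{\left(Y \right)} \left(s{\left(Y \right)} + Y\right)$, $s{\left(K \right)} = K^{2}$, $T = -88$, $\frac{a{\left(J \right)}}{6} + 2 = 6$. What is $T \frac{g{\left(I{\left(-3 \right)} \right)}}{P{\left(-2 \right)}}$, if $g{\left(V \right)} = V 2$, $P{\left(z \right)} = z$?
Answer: $12672$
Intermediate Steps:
$a{\left(J \right)} = 24$ ($a{\left(J \right)} = -12 + 6 \cdot 6 = -12 + 36 = 24$)
$I{\left(Y \right)} = 24 Y + 24 Y^{2}$ ($I{\left(Y \right)} = 24 \left(Y^{2} + Y\right) = 24 \left(Y + Y^{2}\right) = 24 Y + 24 Y^{2}$)
$g{\left(V \right)} = 2 V$
$T \frac{g{\left(I{\left(-3 \right)} \right)}}{P{\left(-2 \right)}} = - 88 \frac{2 \cdot 24 \left(-3\right) \left(1 - 3\right)}{-2} = - 88 \cdot 2 \cdot 24 \left(-3\right) \left(-2\right) \left(- \frac{1}{2}\right) = - 88 \cdot 2 \cdot 144 \left(- \frac{1}{2}\right) = - 88 \cdot 288 \left(- \frac{1}{2}\right) = \left(-88\right) \left(-144\right) = 12672$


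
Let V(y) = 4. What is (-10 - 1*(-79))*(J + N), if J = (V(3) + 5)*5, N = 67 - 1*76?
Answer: 2484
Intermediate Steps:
N = -9 (N = 67 - 76 = -9)
J = 45 (J = (4 + 5)*5 = 9*5 = 45)
(-10 - 1*(-79))*(J + N) = (-10 - 1*(-79))*(45 - 9) = (-10 + 79)*36 = 69*36 = 2484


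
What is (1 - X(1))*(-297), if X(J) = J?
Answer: 0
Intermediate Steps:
(1 - X(1))*(-297) = (1 - 1*1)*(-297) = (1 - 1)*(-297) = 0*(-297) = 0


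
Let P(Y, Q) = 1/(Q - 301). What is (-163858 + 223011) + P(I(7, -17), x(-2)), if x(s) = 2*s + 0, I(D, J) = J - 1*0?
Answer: 18041664/305 ≈ 59153.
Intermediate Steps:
I(D, J) = J (I(D, J) = J + 0 = J)
x(s) = 2*s
P(Y, Q) = 1/(-301 + Q)
(-163858 + 223011) + P(I(7, -17), x(-2)) = (-163858 + 223011) + 1/(-301 + 2*(-2)) = 59153 + 1/(-301 - 4) = 59153 + 1/(-305) = 59153 - 1/305 = 18041664/305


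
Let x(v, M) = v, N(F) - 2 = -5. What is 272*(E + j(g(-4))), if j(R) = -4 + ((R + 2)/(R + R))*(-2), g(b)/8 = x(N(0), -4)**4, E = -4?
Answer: -198356/81 ≈ -2448.8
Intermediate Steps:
N(F) = -3 (N(F) = 2 - 5 = -3)
g(b) = 648 (g(b) = 8*(-3)**4 = 8*81 = 648)
j(R) = -4 - (2 + R)/R (j(R) = -4 + ((2 + R)/((2*R)))*(-2) = -4 + ((2 + R)*(1/(2*R)))*(-2) = -4 + ((2 + R)/(2*R))*(-2) = -4 - (2 + R)/R)
272*(E + j(g(-4))) = 272*(-4 + (-5 - 2/648)) = 272*(-4 + (-5 - 2*1/648)) = 272*(-4 + (-5 - 1/324)) = 272*(-4 - 1621/324) = 272*(-2917/324) = -198356/81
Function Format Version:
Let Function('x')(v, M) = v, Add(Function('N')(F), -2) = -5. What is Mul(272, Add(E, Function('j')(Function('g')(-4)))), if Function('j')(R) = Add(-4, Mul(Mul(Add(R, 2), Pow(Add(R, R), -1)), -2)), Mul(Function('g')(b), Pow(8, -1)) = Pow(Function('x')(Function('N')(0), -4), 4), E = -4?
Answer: Rational(-198356, 81) ≈ -2448.8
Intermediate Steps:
Function('N')(F) = -3 (Function('N')(F) = Add(2, -5) = -3)
Function('g')(b) = 648 (Function('g')(b) = Mul(8, Pow(-3, 4)) = Mul(8, 81) = 648)
Function('j')(R) = Add(-4, Mul(-1, Pow(R, -1), Add(2, R))) (Function('j')(R) = Add(-4, Mul(Mul(Add(2, R), Pow(Mul(2, R), -1)), -2)) = Add(-4, Mul(Mul(Add(2, R), Mul(Rational(1, 2), Pow(R, -1))), -2)) = Add(-4, Mul(Mul(Rational(1, 2), Pow(R, -1), Add(2, R)), -2)) = Add(-4, Mul(-1, Pow(R, -1), Add(2, R))))
Mul(272, Add(E, Function('j')(Function('g')(-4)))) = Mul(272, Add(-4, Add(-5, Mul(-2, Pow(648, -1))))) = Mul(272, Add(-4, Add(-5, Mul(-2, Rational(1, 648))))) = Mul(272, Add(-4, Add(-5, Rational(-1, 324)))) = Mul(272, Add(-4, Rational(-1621, 324))) = Mul(272, Rational(-2917, 324)) = Rational(-198356, 81)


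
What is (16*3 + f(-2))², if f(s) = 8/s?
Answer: 1936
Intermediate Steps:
(16*3 + f(-2))² = (16*3 + 8/(-2))² = (48 + 8*(-½))² = (48 - 4)² = 44² = 1936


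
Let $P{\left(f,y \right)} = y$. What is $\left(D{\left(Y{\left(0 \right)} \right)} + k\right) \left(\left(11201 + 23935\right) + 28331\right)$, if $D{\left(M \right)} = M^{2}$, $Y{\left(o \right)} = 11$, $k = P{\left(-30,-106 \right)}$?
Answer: $952005$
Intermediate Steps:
$k = -106$
$\left(D{\left(Y{\left(0 \right)} \right)} + k\right) \left(\left(11201 + 23935\right) + 28331\right) = \left(11^{2} - 106\right) \left(\left(11201 + 23935\right) + 28331\right) = \left(121 - 106\right) \left(35136 + 28331\right) = 15 \cdot 63467 = 952005$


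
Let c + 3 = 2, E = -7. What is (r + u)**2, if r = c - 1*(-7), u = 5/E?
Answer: 1369/49 ≈ 27.939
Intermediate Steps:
c = -1 (c = -3 + 2 = -1)
u = -5/7 (u = 5/(-7) = 5*(-1/7) = -5/7 ≈ -0.71429)
r = 6 (r = -1 - 1*(-7) = -1 + 7 = 6)
(r + u)**2 = (6 - 5/7)**2 = (37/7)**2 = 1369/49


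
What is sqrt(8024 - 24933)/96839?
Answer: I*sqrt(16909)/96839 ≈ 0.0013428*I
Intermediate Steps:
sqrt(8024 - 24933)/96839 = sqrt(-16909)*(1/96839) = (I*sqrt(16909))*(1/96839) = I*sqrt(16909)/96839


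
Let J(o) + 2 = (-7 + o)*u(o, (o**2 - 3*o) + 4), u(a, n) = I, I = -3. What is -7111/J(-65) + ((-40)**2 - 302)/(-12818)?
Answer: -45713285/1371526 ≈ -33.330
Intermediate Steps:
u(a, n) = -3
J(o) = 19 - 3*o (J(o) = -2 + (-7 + o)*(-3) = -2 + (21 - 3*o) = 19 - 3*o)
-7111/J(-65) + ((-40)**2 - 302)/(-12818) = -7111/(19 - 3*(-65)) + ((-40)**2 - 302)/(-12818) = -7111/(19 + 195) + (1600 - 302)*(-1/12818) = -7111/214 + 1298*(-1/12818) = -7111*1/214 - 649/6409 = -7111/214 - 649/6409 = -45713285/1371526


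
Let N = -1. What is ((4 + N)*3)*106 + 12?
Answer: 966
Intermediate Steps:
((4 + N)*3)*106 + 12 = ((4 - 1)*3)*106 + 12 = (3*3)*106 + 12 = 9*106 + 12 = 954 + 12 = 966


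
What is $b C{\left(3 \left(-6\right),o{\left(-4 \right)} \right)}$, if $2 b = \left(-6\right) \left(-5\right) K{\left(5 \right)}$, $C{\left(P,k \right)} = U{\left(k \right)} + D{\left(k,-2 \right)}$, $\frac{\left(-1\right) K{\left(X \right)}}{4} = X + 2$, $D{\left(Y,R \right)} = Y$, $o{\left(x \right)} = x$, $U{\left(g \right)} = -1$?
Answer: $2100$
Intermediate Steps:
$K{\left(X \right)} = -8 - 4 X$ ($K{\left(X \right)} = - 4 \left(X + 2\right) = - 4 \left(2 + X\right) = -8 - 4 X$)
$C{\left(P,k \right)} = -1 + k$
$b = -420$ ($b = \frac{\left(-6\right) \left(-5\right) \left(-8 - 20\right)}{2} = \frac{30 \left(-8 - 20\right)}{2} = \frac{30 \left(-28\right)}{2} = \frac{1}{2} \left(-840\right) = -420$)
$b C{\left(3 \left(-6\right),o{\left(-4 \right)} \right)} = - 420 \left(-1 - 4\right) = \left(-420\right) \left(-5\right) = 2100$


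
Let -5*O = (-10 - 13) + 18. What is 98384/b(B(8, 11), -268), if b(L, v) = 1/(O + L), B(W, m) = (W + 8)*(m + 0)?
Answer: 17413968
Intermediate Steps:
O = 1 (O = -((-10 - 13) + 18)/5 = -(-23 + 18)/5 = -⅕*(-5) = 1)
B(W, m) = m*(8 + W) (B(W, m) = (8 + W)*m = m*(8 + W))
b(L, v) = 1/(1 + L)
98384/b(B(8, 11), -268) = 98384/(1/(1 + 11*(8 + 8))) = 98384/(1/(1 + 11*16)) = 98384/(1/(1 + 176)) = 98384/(1/177) = 98384*177 = 17413968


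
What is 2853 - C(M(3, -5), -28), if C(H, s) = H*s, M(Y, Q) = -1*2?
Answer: 2797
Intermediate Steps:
M(Y, Q) = -2
2853 - C(M(3, -5), -28) = 2853 - (-2)*(-28) = 2853 - 1*56 = 2853 - 56 = 2797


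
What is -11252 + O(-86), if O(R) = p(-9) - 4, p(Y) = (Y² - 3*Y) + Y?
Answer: -11157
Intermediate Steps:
p(Y) = Y² - 2*Y
O(R) = 95 (O(R) = -9*(-2 - 9) - 4 = -9*(-11) - 4 = 99 - 4 = 95)
-11252 + O(-86) = -11252 + 95 = -11157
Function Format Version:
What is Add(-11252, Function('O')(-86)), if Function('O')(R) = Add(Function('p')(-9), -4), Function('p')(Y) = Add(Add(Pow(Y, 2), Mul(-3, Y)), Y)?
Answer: -11157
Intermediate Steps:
Function('p')(Y) = Add(Pow(Y, 2), Mul(-2, Y))
Function('O')(R) = 95 (Function('O')(R) = Add(Mul(-9, Add(-2, -9)), -4) = Add(Mul(-9, -11), -4) = Add(99, -4) = 95)
Add(-11252, Function('O')(-86)) = Add(-11252, 95) = -11157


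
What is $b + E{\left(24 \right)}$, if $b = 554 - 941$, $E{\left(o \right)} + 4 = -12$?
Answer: $-403$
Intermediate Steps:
$E{\left(o \right)} = -16$ ($E{\left(o \right)} = -4 - 12 = -16$)
$b = -387$ ($b = 554 - 941 = -387$)
$b + E{\left(24 \right)} = -387 - 16 = -403$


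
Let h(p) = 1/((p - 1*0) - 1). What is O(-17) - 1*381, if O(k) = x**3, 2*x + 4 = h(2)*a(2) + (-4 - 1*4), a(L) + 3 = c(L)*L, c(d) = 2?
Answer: -4379/8 ≈ -547.38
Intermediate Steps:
a(L) = -3 + 2*L
h(p) = 1/(-1 + p) (h(p) = 1/((p + 0) - 1) = 1/(p - 1) = 1/(-1 + p))
x = -11/2 (x = -2 + ((-3 + 2*2)/(-1 + 2) + (-4 - 1*4))/2 = -2 + ((-3 + 4)/1 + (-4 - 4))/2 = -2 + (1*1 - 8)/2 = -2 + (1 - 8)/2 = -2 + (1/2)*(-7) = -2 - 7/2 = -11/2 ≈ -5.5000)
O(k) = -1331/8 (O(k) = (-11/2)**3 = -1331/8)
O(-17) - 1*381 = -1331/8 - 1*381 = -1331/8 - 381 = -4379/8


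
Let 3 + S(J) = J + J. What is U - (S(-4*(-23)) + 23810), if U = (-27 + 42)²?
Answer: -23766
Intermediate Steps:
S(J) = -3 + 2*J (S(J) = -3 + (J + J) = -3 + 2*J)
U = 225 (U = 15² = 225)
U - (S(-4*(-23)) + 23810) = 225 - ((-3 + 2*(-4*(-23))) + 23810) = 225 - ((-3 + 2*92) + 23810) = 225 - ((-3 + 184) + 23810) = 225 - (181 + 23810) = 225 - 1*23991 = 225 - 23991 = -23766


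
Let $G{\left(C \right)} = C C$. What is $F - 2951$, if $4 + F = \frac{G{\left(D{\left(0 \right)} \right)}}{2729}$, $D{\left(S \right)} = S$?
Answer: $-2955$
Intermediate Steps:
$G{\left(C \right)} = C^{2}$
$F = -4$ ($F = -4 + \frac{0^{2}}{2729} = -4 + 0 \cdot \frac{1}{2729} = -4 + 0 = -4$)
$F - 2951 = -4 - 2951 = -2955$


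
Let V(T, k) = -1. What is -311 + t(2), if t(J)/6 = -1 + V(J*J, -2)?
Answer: -323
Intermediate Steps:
t(J) = -12 (t(J) = 6*(-1 - 1) = 6*(-2) = -12)
-311 + t(2) = -311 - 12 = -323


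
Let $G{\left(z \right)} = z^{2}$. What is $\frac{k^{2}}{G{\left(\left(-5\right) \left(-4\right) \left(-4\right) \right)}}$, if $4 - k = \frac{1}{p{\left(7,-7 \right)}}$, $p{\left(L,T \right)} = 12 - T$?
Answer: $\frac{225}{92416} \approx 0.0024346$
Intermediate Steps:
$k = \frac{75}{19}$ ($k = 4 - \frac{1}{12 - -7} = 4 - \frac{1}{12 + 7} = 4 - \frac{1}{19} = \frac{75}{19} \approx 3.9474$)
$\frac{k^{2}}{G{\left(\left(-5\right) \left(-4\right) \left(-4\right) \right)}} = \frac{\left(\frac{75}{19}\right)^{2}}{\left(\left(-5\right) \left(-4\right) \left(-4\right)\right)^{2}} = \frac{5625}{361 \left(20 \left(-4\right)\right)^{2}} = \frac{5625}{361 \left(-80\right)^{2}} = \frac{5625}{361 \cdot 6400} = \frac{5625}{361} \cdot \frac{1}{6400} = \frac{225}{92416}$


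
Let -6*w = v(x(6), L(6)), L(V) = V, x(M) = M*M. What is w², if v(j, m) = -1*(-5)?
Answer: 25/36 ≈ 0.69444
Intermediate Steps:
x(M) = M²
v(j, m) = 5
w = -⅚ (w = -⅙*5 = -⅚ ≈ -0.83333)
w² = (-⅚)² = 25/36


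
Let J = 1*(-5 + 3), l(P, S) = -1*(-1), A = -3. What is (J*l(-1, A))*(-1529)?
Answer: 3058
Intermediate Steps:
l(P, S) = 1
J = -2 (J = 1*(-2) = -2)
(J*l(-1, A))*(-1529) = -2*1*(-1529) = -2*(-1529) = 3058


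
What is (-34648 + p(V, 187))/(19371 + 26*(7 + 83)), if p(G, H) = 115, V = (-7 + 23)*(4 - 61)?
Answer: -11511/7237 ≈ -1.5906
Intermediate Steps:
V = -912 (V = 16*(-57) = -912)
(-34648 + p(V, 187))/(19371 + 26*(7 + 83)) = (-34648 + 115)/(19371 + 26*(7 + 83)) = -34533/(19371 + 26*90) = -34533/(19371 + 2340) = -34533/21711 = -34533*1/21711 = -11511/7237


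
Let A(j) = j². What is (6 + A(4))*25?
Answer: 550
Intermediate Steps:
(6 + A(4))*25 = (6 + 4²)*25 = (6 + 16)*25 = 22*25 = 550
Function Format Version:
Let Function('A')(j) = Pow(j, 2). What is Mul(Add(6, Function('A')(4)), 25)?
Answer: 550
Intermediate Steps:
Mul(Add(6, Function('A')(4)), 25) = Mul(Add(6, Pow(4, 2)), 25) = Mul(Add(6, 16), 25) = Mul(22, 25) = 550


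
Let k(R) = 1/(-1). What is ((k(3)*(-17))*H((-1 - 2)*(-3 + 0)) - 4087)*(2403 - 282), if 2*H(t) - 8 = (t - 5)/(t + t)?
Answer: -25560878/3 ≈ -8.5203e+6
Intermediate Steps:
H(t) = 4 + (-5 + t)/(4*t) (H(t) = 4 + ((t - 5)/(t + t))/2 = 4 + ((-5 + t)/((2*t)))/2 = 4 + ((-5 + t)*(1/(2*t)))/2 = 4 + ((-5 + t)/(2*t))/2 = 4 + (-5 + t)/(4*t))
k(R) = -1
((k(3)*(-17))*H((-1 - 2)*(-3 + 0)) - 4087)*(2403 - 282) = ((-1*(-17))*((-5 + 17*((-1 - 2)*(-3 + 0)))/(4*(((-1 - 2)*(-3 + 0))))) - 4087)*(2403 - 282) = (17*((-5 + 17*(-3*(-3)))/(4*((-3*(-3))))) - 4087)*2121 = (17*((¼)*(-5 + 17*9)/9) - 4087)*2121 = (17*((¼)*(⅑)*(-5 + 153)) - 4087)*2121 = (17*((¼)*(⅑)*148) - 4087)*2121 = (17*(37/9) - 4087)*2121 = (629/9 - 4087)*2121 = -36154/9*2121 = -25560878/3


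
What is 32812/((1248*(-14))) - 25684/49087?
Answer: -39603721/16493232 ≈ -2.4012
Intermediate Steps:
32812/((1248*(-14))) - 25684/49087 = 32812/(-17472) - 25684*1/49087 = 32812*(-1/17472) - 25684/49087 = -631/336 - 25684/49087 = -39603721/16493232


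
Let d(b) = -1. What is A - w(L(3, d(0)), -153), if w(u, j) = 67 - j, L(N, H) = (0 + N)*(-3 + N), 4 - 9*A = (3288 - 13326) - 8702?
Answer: 5588/3 ≈ 1862.7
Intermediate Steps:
A = 6248/3 (A = 4/9 - ((3288 - 13326) - 8702)/9 = 4/9 - (-10038 - 8702)/9 = 4/9 - ⅑*(-18740) = 4/9 + 18740/9 = 6248/3 ≈ 2082.7)
L(N, H) = N*(-3 + N)
A - w(L(3, d(0)), -153) = 6248/3 - (67 - 1*(-153)) = 6248/3 - (67 + 153) = 6248/3 - 1*220 = 6248/3 - 220 = 5588/3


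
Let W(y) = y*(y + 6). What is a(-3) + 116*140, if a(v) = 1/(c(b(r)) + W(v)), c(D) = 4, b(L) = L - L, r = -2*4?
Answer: 81199/5 ≈ 16240.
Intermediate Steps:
W(y) = y*(6 + y)
r = -8
b(L) = 0
a(v) = 1/(4 + v*(6 + v))
a(-3) + 116*140 = 1/(4 - 3*(6 - 3)) + 116*140 = 1/(4 - 3*3) + 16240 = 1/(4 - 9) + 16240 = 1/(-5) + 16240 = -⅕ + 16240 = 81199/5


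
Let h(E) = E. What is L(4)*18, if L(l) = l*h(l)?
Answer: 288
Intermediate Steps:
L(l) = l**2 (L(l) = l*l = l**2)
L(4)*18 = 4**2*18 = 16*18 = 288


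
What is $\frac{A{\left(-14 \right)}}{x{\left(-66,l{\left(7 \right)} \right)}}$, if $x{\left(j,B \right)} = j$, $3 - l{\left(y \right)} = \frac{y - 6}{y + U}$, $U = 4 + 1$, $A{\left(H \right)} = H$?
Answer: $\frac{7}{33} \approx 0.21212$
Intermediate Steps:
$U = 5$
$l{\left(y \right)} = 3 - \frac{-6 + y}{5 + y}$ ($l{\left(y \right)} = 3 - \frac{y - 6}{y + 5} = 3 - \frac{-6 + y}{5 + y}$)
$\frac{A{\left(-14 \right)}}{x{\left(-66,l{\left(7 \right)} \right)}} = - \frac{14}{-66} = \left(-14\right) \left(- \frac{1}{66}\right) = \frac{7}{33}$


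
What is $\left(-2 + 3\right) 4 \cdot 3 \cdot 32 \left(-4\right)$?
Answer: $-1536$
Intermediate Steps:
$\left(-2 + 3\right) 4 \cdot 3 \cdot 32 \left(-4\right) = 1 \cdot 12 \cdot 32 \left(-4\right) = 12 \cdot 32 \left(-4\right) = 384 \left(-4\right) = -1536$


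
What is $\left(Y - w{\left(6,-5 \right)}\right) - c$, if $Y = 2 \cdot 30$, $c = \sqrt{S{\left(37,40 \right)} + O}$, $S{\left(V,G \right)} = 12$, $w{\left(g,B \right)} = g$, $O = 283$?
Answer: $54 - \sqrt{295} \approx 36.824$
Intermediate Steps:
$c = \sqrt{295}$ ($c = \sqrt{12 + 283} = \sqrt{295} \approx 17.176$)
$Y = 60$
$\left(Y - w{\left(6,-5 \right)}\right) - c = \left(60 - 6\right) - \sqrt{295} = 54 - \sqrt{295}$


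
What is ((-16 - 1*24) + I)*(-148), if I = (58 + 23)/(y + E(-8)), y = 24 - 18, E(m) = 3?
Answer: 4588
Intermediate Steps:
y = 6
I = 9 (I = (58 + 23)/(6 + 3) = 81/9 = 81*(1/9) = 9)
((-16 - 1*24) + I)*(-148) = ((-16 - 1*24) + 9)*(-148) = ((-16 - 24) + 9)*(-148) = (-40 + 9)*(-148) = -31*(-148) = 4588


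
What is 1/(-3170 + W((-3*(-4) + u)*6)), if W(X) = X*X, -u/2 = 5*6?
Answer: 1/79774 ≈ 1.2535e-5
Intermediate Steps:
u = -60 (u = -10*6 = -2*30 = -60)
W(X) = X²
1/(-3170 + W((-3*(-4) + u)*6)) = 1/(-3170 + ((-3*(-4) - 60)*6)²) = 1/(-3170 + ((12 - 60)*6)²) = 1/(-3170 + (-48*6)²) = 1/(-3170 + (-288)²) = 1/(-3170 + 82944) = 1/79774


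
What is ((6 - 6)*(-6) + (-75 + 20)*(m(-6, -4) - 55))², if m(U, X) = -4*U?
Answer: 2907025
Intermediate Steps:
((6 - 6)*(-6) + (-75 + 20)*(m(-6, -4) - 55))² = ((6 - 6)*(-6) + (-75 + 20)*(-4*(-6) - 55))² = (0*(-6) - 55*(24 - 55))² = (0 - 55*(-31))² = (0 + 1705)² = 1705² = 2907025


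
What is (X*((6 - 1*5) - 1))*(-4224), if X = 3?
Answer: 0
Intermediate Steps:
(X*((6 - 1*5) - 1))*(-4224) = (3*((6 - 1*5) - 1))*(-4224) = (3*((6 - 5) - 1))*(-4224) = (3*(1 - 1))*(-4224) = (3*0)*(-4224) = 0*(-4224) = 0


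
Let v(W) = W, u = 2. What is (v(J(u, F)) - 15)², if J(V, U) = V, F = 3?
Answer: 169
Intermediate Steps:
(v(J(u, F)) - 15)² = (2 - 15)² = (-13)² = 169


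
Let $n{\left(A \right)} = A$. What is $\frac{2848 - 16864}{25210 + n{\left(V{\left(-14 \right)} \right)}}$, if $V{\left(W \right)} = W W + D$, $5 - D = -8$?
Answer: $- \frac{4672}{8473} \approx -0.5514$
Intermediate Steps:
$D = 13$ ($D = 5 - -8 = 5 + 8 = 13$)
$V{\left(W \right)} = 13 + W^{2}$ ($V{\left(W \right)} = W W + 13 = W^{2} + 13 = 13 + W^{2}$)
$\frac{2848 - 16864}{25210 + n{\left(V{\left(-14 \right)} \right)}} = \frac{2848 - 16864}{25210 + \left(13 + \left(-14\right)^{2}\right)} = - \frac{14016}{25210 + \left(13 + 196\right)} = - \frac{14016}{25210 + 209} = - \frac{14016}{25419} = \left(-14016\right) \frac{1}{25419} = - \frac{4672}{8473}$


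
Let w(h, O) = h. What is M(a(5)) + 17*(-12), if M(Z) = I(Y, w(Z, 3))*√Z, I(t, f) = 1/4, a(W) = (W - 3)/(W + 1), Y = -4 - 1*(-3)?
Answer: -204 + √3/12 ≈ -203.86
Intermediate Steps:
Y = -1 (Y = -4 + 3 = -1)
a(W) = (-3 + W)/(1 + W)
I(t, f) = ¼
M(Z) = √Z/4
M(a(5)) + 17*(-12) = √((-3 + 5)/(1 + 5))/4 + 17*(-12) = √(2/6)/4 - 204 = √((⅙)*2)/4 - 204 = √(⅓)/4 - 204 = (√3/3)/4 - 204 = √3/12 - 204 = -204 + √3/12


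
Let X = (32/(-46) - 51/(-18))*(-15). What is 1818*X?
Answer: -1340775/23 ≈ -58295.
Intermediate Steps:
X = -1475/46 (X = (32*(-1/46) - 51*(-1/18))*(-15) = (-16/23 + 17/6)*(-15) = (295/138)*(-15) = -1475/46 ≈ -32.065)
1818*X = 1818*(-1475/46) = -1340775/23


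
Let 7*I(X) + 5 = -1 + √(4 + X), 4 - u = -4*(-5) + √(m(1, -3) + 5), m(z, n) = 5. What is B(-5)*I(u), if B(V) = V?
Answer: 30/7 - 5*√(-12 - √10)/7 ≈ 4.2857 - 2.7813*I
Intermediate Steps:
u = -16 - √10 (u = 4 - (-4*(-5) + √(5 + 5)) = 4 - (20 + √10) = 4 + (-20 - √10) = -16 - √10 ≈ -19.162)
I(X) = -6/7 + √(4 + X)/7 (I(X) = -5/7 + (-1 + √(4 + X))/7 = -5/7 + (-⅐ + √(4 + X)/7) = -6/7 + √(4 + X)/7)
B(-5)*I(u) = -5*(-6/7 + √(4 + (-16 - √10))/7) = -5*(-6/7 + √(-12 - √10)/7) = 30/7 - 5*√(-12 - √10)/7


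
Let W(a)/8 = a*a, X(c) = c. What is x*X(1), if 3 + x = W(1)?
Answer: 5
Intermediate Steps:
W(a) = 8*a² (W(a) = 8*(a*a) = 8*a²)
x = 5 (x = -3 + 8*1² = -3 + 8*1 = -3 + 8 = 5)
x*X(1) = 5*1 = 5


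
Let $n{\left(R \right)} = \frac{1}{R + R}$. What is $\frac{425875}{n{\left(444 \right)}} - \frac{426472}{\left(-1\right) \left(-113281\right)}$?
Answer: $\frac{42840268310528}{113281} \approx 3.7818 \cdot 10^{8}$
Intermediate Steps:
$n{\left(R \right)} = \frac{1}{2 R}$
$\frac{425875}{n{\left(444 \right)}} - \frac{426472}{\left(-1\right) \left(-113281\right)} = \frac{425875}{\frac{1}{2} \cdot \frac{1}{444}} - \frac{426472}{\left(-1\right) \left(-113281\right)} = \frac{425875}{\frac{1}{2} \cdot \frac{1}{444}} - \frac{426472}{113281} = 425875 \frac{1}{\frac{1}{888}} - \frac{426472}{113281} = 425875 \cdot 888 - \frac{426472}{113281} = 378177000 - \frac{426472}{113281} = \frac{42840268310528}{113281}$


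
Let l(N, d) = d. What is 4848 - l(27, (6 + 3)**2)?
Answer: 4767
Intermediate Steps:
4848 - l(27, (6 + 3)**2) = 4848 - (6 + 3)**2 = 4848 - 1*9**2 = 4848 - 1*81 = 4848 - 81 = 4767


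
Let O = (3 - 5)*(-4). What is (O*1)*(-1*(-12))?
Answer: 96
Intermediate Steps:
O = 8 (O = -2*(-4) = 8)
(O*1)*(-1*(-12)) = (8*1)*(-1*(-12)) = 8*12 = 96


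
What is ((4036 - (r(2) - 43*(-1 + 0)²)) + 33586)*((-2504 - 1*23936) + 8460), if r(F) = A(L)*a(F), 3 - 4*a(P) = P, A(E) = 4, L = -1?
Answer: -677198720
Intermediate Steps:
a(P) = ¾ - P/4
r(F) = 3 - F (r(F) = 4*(¾ - F/4) = 3 - F)
((4036 - (r(2) - 43*(-1 + 0)²)) + 33586)*((-2504 - 1*23936) + 8460) = ((4036 - ((3 - 1*2) - 43*(-1 + 0)²)) + 33586)*((-2504 - 1*23936) + 8460) = ((4036 - ((3 - 2) - 43*(-1)²)) + 33586)*((-2504 - 23936) + 8460) = ((4036 - (1 - 43*1)) + 33586)*(-26440 + 8460) = ((4036 - (1 - 43)) + 33586)*(-17980) = ((4036 - 1*(-42)) + 33586)*(-17980) = ((4036 + 42) + 33586)*(-17980) = (4078 + 33586)*(-17980) = 37664*(-17980) = -677198720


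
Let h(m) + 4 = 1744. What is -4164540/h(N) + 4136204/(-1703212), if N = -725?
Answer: -29584547906/12348287 ≈ -2395.8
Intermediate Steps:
h(m) = 1740 (h(m) = -4 + 1744 = 1740)
-4164540/h(N) + 4136204/(-1703212) = -4164540/1740 + 4136204/(-1703212) = -4164540*1/1740 + 4136204*(-1/1703212) = -69409/29 - 1034051/425803 = -29584547906/12348287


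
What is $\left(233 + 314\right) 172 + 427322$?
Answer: $521406$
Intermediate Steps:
$\left(233 + 314\right) 172 + 427322 = 547 \cdot 172 + 427322 = 94084 + 427322 = 521406$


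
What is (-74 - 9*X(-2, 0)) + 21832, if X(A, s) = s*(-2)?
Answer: 21758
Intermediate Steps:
X(A, s) = -2*s
(-74 - 9*X(-2, 0)) + 21832 = (-74 - (-18)*0) + 21832 = (-74 - 9*0) + 21832 = (-74 + 0) + 21832 = -74 + 21832 = 21758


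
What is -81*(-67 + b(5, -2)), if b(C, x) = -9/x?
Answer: 10125/2 ≈ 5062.5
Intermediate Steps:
-81*(-67 + b(5, -2)) = -81*(-67 - 9/(-2)) = -81*(-67 - 9*(-1/2)) = -81*(-67 + 9/2) = -81*(-125/2) = 10125/2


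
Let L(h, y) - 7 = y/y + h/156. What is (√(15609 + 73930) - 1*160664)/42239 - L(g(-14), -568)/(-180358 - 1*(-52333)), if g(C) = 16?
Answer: -802177987876/210898271025 + √89539/42239 ≈ -3.7965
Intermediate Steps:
L(h, y) = 8 + h/156 (L(h, y) = 7 + (y/y + h/156) = 7 + (1 + h*(1/156)) = 7 + (1 + h/156) = 8 + h/156)
(√(15609 + 73930) - 1*160664)/42239 - L(g(-14), -568)/(-180358 - 1*(-52333)) = (√(15609 + 73930) - 1*160664)/42239 - (8 + (1/156)*16)/(-180358 - 1*(-52333)) = (√89539 - 160664)*(1/42239) - (8 + 4/39)/(-180358 + 52333) = (-160664 + √89539)*(1/42239) - 316/(39*(-128025)) = (-160664/42239 + √89539/42239) - 316*(-1)/(39*128025) = (-160664/42239 + √89539/42239) - 1*(-316/4992975) = (-160664/42239 + √89539/42239) + 316/4992975 = -802177987876/210898271025 + √89539/42239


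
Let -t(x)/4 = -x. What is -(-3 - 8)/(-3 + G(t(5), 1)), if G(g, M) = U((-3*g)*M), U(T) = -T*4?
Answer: 11/237 ≈ 0.046413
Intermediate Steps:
t(x) = 4*x (t(x) = -(-4)*x = 4*x)
U(T) = -4*T
G(g, M) = 12*M*g (G(g, M) = -4*(-3*g)*M = -(-12)*M*g = 12*M*g)
-(-3 - 8)/(-3 + G(t(5), 1)) = -(-3 - 8)/(-3 + 12*1*(4*5)) = -(-11)/(-3 + 12*1*20) = -(-11)/(-3 + 240) = -(-11)/237 = -1*(-11/237) = 11/237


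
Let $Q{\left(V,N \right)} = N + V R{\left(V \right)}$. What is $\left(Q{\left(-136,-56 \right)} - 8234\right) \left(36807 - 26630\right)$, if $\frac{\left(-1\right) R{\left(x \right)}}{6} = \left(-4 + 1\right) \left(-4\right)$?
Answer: $15285854$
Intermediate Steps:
$R{\left(x \right)} = -72$ ($R{\left(x \right)} = - 6 \left(-4 + 1\right) \left(-4\right) = - 6 \left(\left(-3\right) \left(-4\right)\right) = \left(-6\right) 12 = -72$)
$Q{\left(V,N \right)} = N - 72 V$ ($Q{\left(V,N \right)} = N + V \left(-72\right) = N - 72 V$)
$\left(Q{\left(-136,-56 \right)} - 8234\right) \left(36807 - 26630\right) = \left(\left(-56 - -9792\right) - 8234\right) \left(36807 - 26630\right) = \left(\left(-56 + 9792\right) - 8234\right) 10177 = \left(9736 - 8234\right) 10177 = 1502 \cdot 10177 = 15285854$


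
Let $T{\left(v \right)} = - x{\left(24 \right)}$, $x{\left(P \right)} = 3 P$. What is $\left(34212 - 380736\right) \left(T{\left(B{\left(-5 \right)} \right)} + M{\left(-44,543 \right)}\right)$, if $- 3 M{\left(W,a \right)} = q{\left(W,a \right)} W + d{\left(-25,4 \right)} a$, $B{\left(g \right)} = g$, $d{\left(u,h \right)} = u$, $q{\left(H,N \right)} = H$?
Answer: $-1319447884$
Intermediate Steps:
$M{\left(W,a \right)} = - \frac{W^{2}}{3} + \frac{25 a}{3}$ ($M{\left(W,a \right)} = - \frac{W W - 25 a}{3} = - \frac{W^{2} - 25 a}{3} = - \frac{W^{2}}{3} + \frac{25 a}{3}$)
$T{\left(v \right)} = -72$ ($T{\left(v \right)} = - 3 \cdot 24 = \left(-1\right) 72 = -72$)
$\left(34212 - 380736\right) \left(T{\left(B{\left(-5 \right)} \right)} + M{\left(-44,543 \right)}\right) = \left(34212 - 380736\right) \left(-72 + \left(- \frac{\left(-44\right)^{2}}{3} + \frac{25}{3} \cdot 543\right)\right) = - 346524 \left(-72 + \left(\left(- \frac{1}{3}\right) 1936 + 4525\right)\right) = - 346524 \left(-72 + \left(- \frac{1936}{3} + 4525\right)\right) = - 346524 \left(-72 + \frac{11639}{3}\right) = \left(-346524\right) \frac{11423}{3} = -1319447884$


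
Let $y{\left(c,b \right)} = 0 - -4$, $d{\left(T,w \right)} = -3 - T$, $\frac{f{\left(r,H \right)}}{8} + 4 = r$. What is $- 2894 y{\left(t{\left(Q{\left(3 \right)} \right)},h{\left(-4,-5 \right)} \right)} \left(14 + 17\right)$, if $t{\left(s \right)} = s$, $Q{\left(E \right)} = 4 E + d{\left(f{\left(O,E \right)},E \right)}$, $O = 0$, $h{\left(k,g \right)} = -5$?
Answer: $-358856$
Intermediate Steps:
$f{\left(r,H \right)} = -32 + 8 r$
$Q{\left(E \right)} = 29 + 4 E$ ($Q{\left(E \right)} = 4 E - \left(-29 + 0\right) = 4 E - -29 = 4 E + \left(-3 + 32\right) = 4 E + 29 = 29 + 4 E$)
$y{\left(c,b \right)} = 4$ ($y{\left(c,b \right)} = 0 + 4 = 4$)
$- 2894 y{\left(t{\left(Q{\left(3 \right)} \right)},h{\left(-4,-5 \right)} \right)} \left(14 + 17\right) = - 2894 \cdot 4 \left(14 + 17\right) = - 2894 \cdot 4 \cdot 31 = \left(-2894\right) 124 = -358856$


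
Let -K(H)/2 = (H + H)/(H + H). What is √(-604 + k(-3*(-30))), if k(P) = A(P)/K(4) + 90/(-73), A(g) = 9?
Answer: I*√12997066/146 ≈ 24.693*I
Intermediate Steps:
K(H) = -2 (K(H) = -2*(H + H)/(H + H) = -2*2*H/(2*H) = -2*2*H*1/(2*H) = -2*1 = -2)
k(P) = -837/146 (k(P) = 9/(-2) + 90/(-73) = 9*(-½) + 90*(-1/73) = -9/2 - 90/73 = -837/146)
√(-604 + k(-3*(-30))) = √(-604 - 837/146) = √(-89021/146) = I*√12997066/146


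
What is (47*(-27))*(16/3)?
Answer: -6768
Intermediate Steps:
(47*(-27))*(16/3) = -20304/3 = -1269*16/3 = -6768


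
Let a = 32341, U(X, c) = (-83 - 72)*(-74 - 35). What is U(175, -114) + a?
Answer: 49236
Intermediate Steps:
U(X, c) = 16895 (U(X, c) = -155*(-109) = 16895)
U(175, -114) + a = 16895 + 32341 = 49236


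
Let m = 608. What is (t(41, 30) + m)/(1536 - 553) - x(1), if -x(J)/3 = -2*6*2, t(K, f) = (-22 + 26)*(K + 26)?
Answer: -69900/983 ≈ -71.109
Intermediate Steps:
t(K, f) = 104 + 4*K (t(K, f) = 4*(26 + K) = 104 + 4*K)
x(J) = 72 (x(J) = -3*(-2*6)*2 = -(-36)*2 = -3*(-24) = 72)
(t(41, 30) + m)/(1536 - 553) - x(1) = ((104 + 4*41) + 608)/(1536 - 553) - 1*72 = ((104 + 164) + 608)/983 - 72 = (268 + 608)*(1/983) - 72 = 876*(1/983) - 72 = 876/983 - 72 = -69900/983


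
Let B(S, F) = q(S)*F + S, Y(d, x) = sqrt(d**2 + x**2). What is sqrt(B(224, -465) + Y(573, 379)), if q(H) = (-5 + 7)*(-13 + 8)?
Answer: sqrt(4874 + sqrt(471970)) ≈ 74.572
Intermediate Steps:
q(H) = -10 (q(H) = 2*(-5) = -10)
B(S, F) = S - 10*F (B(S, F) = -10*F + S = S - 10*F)
sqrt(B(224, -465) + Y(573, 379)) = sqrt((224 - 10*(-465)) + sqrt(573**2 + 379**2)) = sqrt((224 + 4650) + sqrt(328329 + 143641)) = sqrt(4874 + sqrt(471970))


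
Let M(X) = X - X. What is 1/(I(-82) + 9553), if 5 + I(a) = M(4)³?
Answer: 1/9548 ≈ 0.00010473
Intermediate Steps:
M(X) = 0
I(a) = -5 (I(a) = -5 + 0³ = -5 + 0 = -5)
1/(I(-82) + 9553) = 1/(-5 + 9553) = 1/9548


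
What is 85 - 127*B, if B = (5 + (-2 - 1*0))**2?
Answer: -1058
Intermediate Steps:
B = 9 (B = (5 + (-2 + 0))**2 = (5 - 2)**2 = 3**2 = 9)
85 - 127*B = 85 - 127*9 = 85 - 1143 = -1058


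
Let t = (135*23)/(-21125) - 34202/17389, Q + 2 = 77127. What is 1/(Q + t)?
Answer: 73468525/5666104688606 ≈ 1.2966e-5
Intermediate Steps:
Q = 77125 (Q = -2 + 77127 = 77125)
t = -155302019/73468525 (t = 3105*(-1/21125) - 34202*1/17389 = -621/4225 - 34202/17389 = -155302019/73468525 ≈ -2.1139)
1/(Q + t) = 1/(77125 - 155302019/73468525) = 1/(5666104688606/73468525) = 73468525/5666104688606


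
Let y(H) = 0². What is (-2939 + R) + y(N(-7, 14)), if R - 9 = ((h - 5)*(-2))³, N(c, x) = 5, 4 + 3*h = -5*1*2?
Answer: 116002/27 ≈ 4296.4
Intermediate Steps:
h = -14/3 (h = -4/3 + (-5*1*2)/3 = -4/3 + (-5*2)/3 = -4/3 + (⅓)*(-10) = -4/3 - 10/3 = -14/3 ≈ -4.6667)
y(H) = 0
R = 195355/27 (R = 9 + ((-14/3 - 5)*(-2))³ = 9 + (-29/3*(-2))³ = 9 + (58/3)³ = 9 + 195112/27 = 195355/27 ≈ 7235.4)
(-2939 + R) + y(N(-7, 14)) = (-2939 + 195355/27) + 0 = 116002/27 + 0 = 116002/27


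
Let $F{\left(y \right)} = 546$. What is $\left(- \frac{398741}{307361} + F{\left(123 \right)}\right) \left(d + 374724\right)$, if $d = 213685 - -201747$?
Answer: $\frac{132288205926940}{307361} \approx 4.304 \cdot 10^{8}$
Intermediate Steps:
$d = 415432$ ($d = 213685 + 201747 = 415432$)
$\left(- \frac{398741}{307361} + F{\left(123 \right)}\right) \left(d + 374724\right) = \left(- \frac{398741}{307361} + 546\right) \left(415432 + 374724\right) = \left(\left(-398741\right) \frac{1}{307361} + 546\right) 790156 = \left(- \frac{398741}{307361} + 546\right) 790156 = \frac{167420365}{307361} \cdot 790156 = \frac{132288205926940}{307361}$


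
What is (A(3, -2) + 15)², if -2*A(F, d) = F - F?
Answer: 225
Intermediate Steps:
A(F, d) = 0 (A(F, d) = -(F - F)/2 = -½*0 = 0)
(A(3, -2) + 15)² = (0 + 15)² = 15² = 225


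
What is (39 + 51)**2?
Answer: 8100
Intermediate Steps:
(39 + 51)**2 = 90**2 = 8100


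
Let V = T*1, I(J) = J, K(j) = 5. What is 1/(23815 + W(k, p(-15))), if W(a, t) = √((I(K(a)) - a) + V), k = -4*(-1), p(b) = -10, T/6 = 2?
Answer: 23815/567154212 - √13/567154212 ≈ 4.1984e-5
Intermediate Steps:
T = 12 (T = 6*2 = 12)
V = 12 (V = 12*1 = 12)
k = 4
W(a, t) = √(17 - a) (W(a, t) = √((5 - a) + 12) = √(17 - a))
1/(23815 + W(k, p(-15))) = 1/(23815 + √(17 - 1*4)) = 1/(23815 + √(17 - 4)) = 1/(23815 + √13)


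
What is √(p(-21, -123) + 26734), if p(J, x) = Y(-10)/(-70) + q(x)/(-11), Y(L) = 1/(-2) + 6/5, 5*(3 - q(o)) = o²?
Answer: √2700879/10 ≈ 164.34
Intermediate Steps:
q(o) = 3 - o²/5
Y(L) = 7/10 (Y(L) = 1*(-½) + 6*(⅕) = -½ + 6/5 = 7/10)
p(J, x) = -311/1100 + x²/55 (p(J, x) = (7/10)/(-70) + (3 - x²/5)/(-11) = (7/10)*(-1/70) + (3 - x²/5)*(-1/11) = -1/100 + (-3/11 + x²/55) = -311/1100 + x²/55)
√(p(-21, -123) + 26734) = √((-311/1100 + (1/55)*(-123)²) + 26734) = √((-311/1100 + (1/55)*15129) + 26734) = √((-311/1100 + 15129/55) + 26734) = √(27479/100 + 26734) = √(2700879/100) = √2700879/10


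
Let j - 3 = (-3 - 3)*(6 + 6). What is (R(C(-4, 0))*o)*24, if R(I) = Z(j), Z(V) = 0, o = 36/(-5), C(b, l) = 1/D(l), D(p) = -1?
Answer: 0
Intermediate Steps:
C(b, l) = -1 (C(b, l) = 1/(-1) = -1)
o = -36/5 (o = 36*(-⅕) = -36/5 ≈ -7.2000)
j = -69 (j = 3 + (-3 - 3)*(6 + 6) = 3 - 6*12 = 3 - 72 = -69)
R(I) = 0
(R(C(-4, 0))*o)*24 = (0*(-36/5))*24 = 0*24 = 0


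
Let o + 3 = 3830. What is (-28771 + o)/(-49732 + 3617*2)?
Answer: 12472/21249 ≈ 0.58695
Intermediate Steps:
o = 3827 (o = -3 + 3830 = 3827)
(-28771 + o)/(-49732 + 3617*2) = (-28771 + 3827)/(-49732 + 3617*2) = -24944/(-49732 + 7234) = -24944/(-42498) = -24944*(-1/42498) = 12472/21249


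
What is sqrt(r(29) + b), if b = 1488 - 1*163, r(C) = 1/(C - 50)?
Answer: 4*sqrt(36519)/21 ≈ 36.400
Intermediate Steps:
r(C) = 1/(-50 + C)
b = 1325 (b = 1488 - 163 = 1325)
sqrt(r(29) + b) = sqrt(1/(-50 + 29) + 1325) = sqrt(1/(-21) + 1325) = sqrt(-1/21 + 1325) = sqrt(27824/21) = 4*sqrt(36519)/21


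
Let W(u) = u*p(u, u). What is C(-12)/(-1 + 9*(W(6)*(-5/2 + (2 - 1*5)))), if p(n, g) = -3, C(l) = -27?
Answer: -27/890 ≈ -0.030337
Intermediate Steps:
W(u) = -3*u (W(u) = u*(-3) = -3*u)
C(-12)/(-1 + 9*(W(6)*(-5/2 + (2 - 1*5)))) = -27/(-1 + 9*((-3*6)*(-5/2 + (2 - 1*5)))) = -27/(-1 + 9*(-18*(-5*½ + (2 - 5)))) = -27/(-1 + 9*(-18*(-5/2 - 3))) = -27/(-1 + 9*(-18*(-11/2))) = -27/(-1 + 9*99) = -27/(-1 + 891) = -27/890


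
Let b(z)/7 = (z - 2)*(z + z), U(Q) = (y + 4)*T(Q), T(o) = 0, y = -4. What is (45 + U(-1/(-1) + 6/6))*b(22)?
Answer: 277200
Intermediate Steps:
U(Q) = 0 (U(Q) = (-4 + 4)*0 = 0*0 = 0)
b(z) = 14*z*(-2 + z) (b(z) = 7*((z - 2)*(z + z)) = 7*((-2 + z)*(2*z)) = 7*(2*z*(-2 + z)) = 14*z*(-2 + z))
(45 + U(-1/(-1) + 6/6))*b(22) = (45 + 0)*(14*22*(-2 + 22)) = 45*(14*22*20) = 45*6160 = 277200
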